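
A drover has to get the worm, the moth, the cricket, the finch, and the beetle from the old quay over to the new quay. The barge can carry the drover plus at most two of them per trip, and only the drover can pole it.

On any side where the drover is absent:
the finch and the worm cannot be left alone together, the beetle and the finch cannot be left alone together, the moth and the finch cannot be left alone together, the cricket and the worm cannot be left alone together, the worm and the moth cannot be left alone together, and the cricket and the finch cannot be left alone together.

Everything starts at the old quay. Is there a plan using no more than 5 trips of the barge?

Counting alone: the drover can take at most 2 across per trip to the new quay, so moving all 5 needs at least 3 loaded trips out, with a return between consecutive ones — at least 5 crossings.
The safety rule pushes this higher. Following every safe sequence of crossings, the most of the 5 that can be at the new quay as the barge arrives there on crossing 5 is 4 — never all 5.
So the move cannot be finished within 5 crossings. (The shortest complete plan takes 7:)
1. Drover goes to the new quay with the finch and the worm.
2. Drover goes back to the old quay with the worm.
3. Drover goes to the new quay with the beetle and the worm.
4. Drover goes back to the old quay with the finch.
5. Drover goes to the new quay with the cricket and the moth.
6. Drover goes back to the old quay with the worm.
7. Drover goes to the new quay with the finch and the worm.

No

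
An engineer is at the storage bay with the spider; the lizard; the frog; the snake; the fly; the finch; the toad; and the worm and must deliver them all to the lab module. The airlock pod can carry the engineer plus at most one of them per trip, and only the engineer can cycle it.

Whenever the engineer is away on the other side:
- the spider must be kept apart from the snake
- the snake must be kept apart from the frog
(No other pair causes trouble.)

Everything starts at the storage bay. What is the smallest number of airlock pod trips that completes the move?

Counting alone: the engineer can take at most 1 across per trip to the lab module, so moving all 8 needs at least 8 loaded trips out, with a return between consecutive ones — at least 15 crossings.
The safety rule pushes this higher. Following every safe sequence of crossings, the most of the 8 that can be at the lab module as the airlock pod arrives there on crossing 15 is 7 — never all 8.
So no plan with fewer than 17 crossings exists, and this one achieves 17:
1. Engineer goes to the lab module with the snake.
2. Engineer goes back to the storage bay alone.
3. Engineer goes to the lab module with the spider.
4. Engineer goes back to the storage bay with the snake.
5. Engineer goes to the lab module with the frog.
6. Engineer goes back to the storage bay alone.
7. Engineer goes to the lab module with the lizard.
8. Engineer goes back to the storage bay alone.
9. Engineer goes to the lab module with the fly.
10. Engineer goes back to the storage bay alone.
11. Engineer goes to the lab module with the finch.
12. Engineer goes back to the storage bay alone.
13. Engineer goes to the lab module with the toad.
14. Engineer goes back to the storage bay alone.
15. Engineer goes to the lab module with the worm.
16. Engineer goes back to the storage bay alone.
17. Engineer goes to the lab module with the snake.

17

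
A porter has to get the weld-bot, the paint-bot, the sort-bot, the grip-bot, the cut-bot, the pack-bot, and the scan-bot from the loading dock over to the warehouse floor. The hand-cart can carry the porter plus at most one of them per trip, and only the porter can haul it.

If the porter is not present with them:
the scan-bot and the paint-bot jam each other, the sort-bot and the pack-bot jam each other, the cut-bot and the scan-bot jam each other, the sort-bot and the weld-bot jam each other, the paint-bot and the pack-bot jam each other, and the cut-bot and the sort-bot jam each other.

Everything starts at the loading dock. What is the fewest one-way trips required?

impossible

Whatever the first load, the items left behind include a forbidden pair without the porter. No opening move is safe, so no plan exists.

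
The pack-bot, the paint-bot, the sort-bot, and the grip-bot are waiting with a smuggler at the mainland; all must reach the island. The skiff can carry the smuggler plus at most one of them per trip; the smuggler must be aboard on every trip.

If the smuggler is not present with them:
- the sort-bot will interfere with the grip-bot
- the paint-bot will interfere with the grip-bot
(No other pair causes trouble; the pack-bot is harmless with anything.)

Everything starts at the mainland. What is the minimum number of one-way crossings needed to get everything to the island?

Counting alone: the smuggler can take at most 1 across per trip to the island, so moving all 4 needs at least 4 loaded trips out, with a return between consecutive ones — at least 7 crossings.
The safety rule pushes this higher. Following every safe sequence of crossings, the most of the 4 that can be at the island as the skiff arrives there on crossing 7 is 3 — never all 4.
So no plan with fewer than 9 crossings exists, and this one achieves 9:
1. Smuggler goes to the island with the grip-bot.  [the mainland: the pack-bot, the paint-bot, the sort-bot | the island: the grip-bot]
2. Smuggler goes back to the mainland alone.  [the mainland: the pack-bot, the paint-bot, the sort-bot | the island: the grip-bot]
3. Smuggler goes to the island with the pack-bot.  [the mainland: the paint-bot, the sort-bot | the island: the grip-bot, the pack-bot]
4. Smuggler goes back to the mainland alone.  [the mainland: the paint-bot, the sort-bot | the island: the grip-bot, the pack-bot]
5. Smuggler goes to the island with the paint-bot.  [the mainland: the sort-bot | the island: the grip-bot, the pack-bot, the paint-bot]
6. Smuggler goes back to the mainland with the grip-bot.  [the mainland: the grip-bot, the sort-bot | the island: the pack-bot, the paint-bot]
7. Smuggler goes to the island with the sort-bot.  [the mainland: the grip-bot | the island: the pack-bot, the paint-bot, the sort-bot]
8. Smuggler goes back to the mainland alone.  [the mainland: the grip-bot | the island: the pack-bot, the paint-bot, the sort-bot]
9. Smuggler goes to the island with the grip-bot.  [the mainland: — | the island: the grip-bot, the pack-bot, the paint-bot, the sort-bot]

9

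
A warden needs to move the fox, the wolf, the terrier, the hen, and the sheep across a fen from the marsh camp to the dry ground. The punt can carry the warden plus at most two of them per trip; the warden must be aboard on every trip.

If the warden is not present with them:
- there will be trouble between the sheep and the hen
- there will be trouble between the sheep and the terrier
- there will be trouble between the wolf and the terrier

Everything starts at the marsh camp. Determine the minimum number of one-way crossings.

Counting alone: the warden can take at most 2 across per trip to the dry ground, so moving all 5 needs at least 3 loaded trips out, with a return between consecutive ones — at least 5 crossings.
The plan below uses exactly 5 crossings, so it is optimal:
1. Warden goes to the dry ground with the sheep and the wolf.  [the marsh camp: the fox, the hen, the terrier | the dry ground: the sheep, the wolf]
2. Warden goes back to the marsh camp alone.  [the marsh camp: the fox, the hen, the terrier | the dry ground: the sheep, the wolf]
3. Warden goes to the dry ground with the fox.  [the marsh camp: the hen, the terrier | the dry ground: the fox, the sheep, the wolf]
4. Warden goes back to the marsh camp alone.  [the marsh camp: the hen, the terrier | the dry ground: the fox, the sheep, the wolf]
5. Warden goes to the dry ground with the hen and the terrier.  [the marsh camp: — | the dry ground: the fox, the hen, the sheep, the terrier, the wolf]

5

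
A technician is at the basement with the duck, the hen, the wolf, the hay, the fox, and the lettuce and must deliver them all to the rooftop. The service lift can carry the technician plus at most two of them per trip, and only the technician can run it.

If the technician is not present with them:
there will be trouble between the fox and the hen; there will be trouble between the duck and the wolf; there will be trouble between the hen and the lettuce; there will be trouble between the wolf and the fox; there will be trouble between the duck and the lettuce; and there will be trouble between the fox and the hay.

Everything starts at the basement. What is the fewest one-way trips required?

impossible

Whatever the first load, the items left behind include a forbidden pair without the technician. No opening move is safe, so no plan exists.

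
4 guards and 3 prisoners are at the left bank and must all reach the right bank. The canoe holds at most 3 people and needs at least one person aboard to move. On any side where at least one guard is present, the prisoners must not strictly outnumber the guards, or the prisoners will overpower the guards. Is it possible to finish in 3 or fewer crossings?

No

Counting alone: each trip to the right bank takes at most 3 across and each return brings at least 1 back, so after t trips out (and t−1 returns) at most 3t − (t−1) of the 7 are across; that first reaches 7 at t = 3, so at least 5 crossings are needed.
Since 3 < 5, 3 crossings cannot be enough. (The shortest complete plan in fact takes 5:)
1. 3 prisoners → the right bank.  (the left bank: 4G 0P; the right bank: 0G 3P)
2. 1 prisoner ← the left bank.  (the left bank: 4G 1P; the right bank: 0G 2P)
3. 3 guards → the right bank.  (the left bank: 1G 1P; the right bank: 3G 2P)
4. 1 guard ← the left bank.  (the left bank: 2G 1P; the right bank: 2G 2P)
5. 2 guards and 1 prisoner → the right bank.  (the left bank: 0G 0P; the right bank: 4G 3P)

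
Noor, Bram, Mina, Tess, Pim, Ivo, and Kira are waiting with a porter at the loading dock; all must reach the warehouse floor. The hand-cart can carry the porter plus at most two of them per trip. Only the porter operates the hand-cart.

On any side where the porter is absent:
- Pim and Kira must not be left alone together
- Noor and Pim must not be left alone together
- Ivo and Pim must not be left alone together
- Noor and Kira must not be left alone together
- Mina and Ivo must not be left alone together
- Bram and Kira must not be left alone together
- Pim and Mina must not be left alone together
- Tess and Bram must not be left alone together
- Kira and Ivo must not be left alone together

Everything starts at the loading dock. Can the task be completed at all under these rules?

No

Whatever the first load, the items left behind include a forbidden pair without the porter. No opening move is safe, so no plan exists.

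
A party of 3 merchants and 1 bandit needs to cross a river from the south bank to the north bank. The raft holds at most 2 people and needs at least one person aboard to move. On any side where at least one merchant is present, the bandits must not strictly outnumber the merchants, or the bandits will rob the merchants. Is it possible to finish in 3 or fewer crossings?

Counting alone: each trip to the north bank takes at most 2 across and each return brings at least 1 back, so after t trips out (and t−1 returns) at most 2t − (t−1) of the 4 are across; that first reaches 4 at t = 3, so at least 5 crossings are needed.
Since 3 < 5, 3 crossings cannot be enough. (The shortest complete plan in fact takes 5:)
1. 1 merchant and 1 bandit → the north bank.  (the south bank: 2M 0B; the north bank: 1M 1B)
2. 1 bandit ← the south bank.  (the south bank: 2M 1B; the north bank: 1M 0B)
3. 1 merchant and 1 bandit → the north bank.  (the south bank: 1M 0B; the north bank: 2M 1B)
4. 1 bandit ← the south bank.  (the south bank: 1M 1B; the north bank: 2M 0B)
5. 1 merchant and 1 bandit → the north bank.  (the south bank: 0M 0B; the north bank: 3M 1B)

No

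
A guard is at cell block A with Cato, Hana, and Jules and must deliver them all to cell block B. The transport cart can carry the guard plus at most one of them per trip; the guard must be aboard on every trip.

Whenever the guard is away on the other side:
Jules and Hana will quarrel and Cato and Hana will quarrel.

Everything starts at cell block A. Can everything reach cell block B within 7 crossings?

Yes

Yes — this plan uses 7 crossings (≤ 7):
1. Guard goes to cell block B with Hana.  [cell block A: Cato, Jules | cell block B: Hana]
2. Guard goes back to cell block A alone.  [cell block A: Cato, Jules | cell block B: Hana]
3. Guard goes to cell block B with Cato.  [cell block A: Jules | cell block B: Cato, Hana]
4. Guard goes back to cell block A with Hana.  [cell block A: Hana, Jules | cell block B: Cato]
5. Guard goes to cell block B with Jules.  [cell block A: Hana | cell block B: Cato, Jules]
6. Guard goes back to cell block A alone.  [cell block A: Hana | cell block B: Cato, Jules]
7. Guard goes to cell block B with Hana.  [cell block A: — | cell block B: Cato, Hana, Jules]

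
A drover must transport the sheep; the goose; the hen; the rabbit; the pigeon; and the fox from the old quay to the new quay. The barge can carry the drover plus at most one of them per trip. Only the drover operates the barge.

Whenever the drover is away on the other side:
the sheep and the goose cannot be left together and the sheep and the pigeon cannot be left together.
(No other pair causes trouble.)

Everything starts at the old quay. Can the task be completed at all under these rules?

Yes

1. Drover goes to the new quay with the sheep.  [the old quay: the fox, the goose, the hen, the pigeon, the rabbit | the new quay: the sheep]
2. Drover goes back to the old quay alone.  [the old quay: the fox, the goose, the hen, the pigeon, the rabbit | the new quay: the sheep]
3. Drover goes to the new quay with the goose.  [the old quay: the fox, the hen, the pigeon, the rabbit | the new quay: the goose, the sheep]
4. Drover goes back to the old quay with the sheep.  [the old quay: the fox, the hen, the pigeon, the rabbit, the sheep | the new quay: the goose]
5. Drover goes to the new quay with the pigeon.  [the old quay: the fox, the hen, the rabbit, the sheep | the new quay: the goose, the pigeon]
6. Drover goes back to the old quay alone.  [the old quay: the fox, the hen, the rabbit, the sheep | the new quay: the goose, the pigeon]
7. Drover goes to the new quay with the hen.  [the old quay: the fox, the rabbit, the sheep | the new quay: the goose, the hen, the pigeon]
8. Drover goes back to the old quay alone.  [the old quay: the fox, the rabbit, the sheep | the new quay: the goose, the hen, the pigeon]
9. Drover goes to the new quay with the rabbit.  [the old quay: the fox, the sheep | the new quay: the goose, the hen, the pigeon, the rabbit]
10. Drover goes back to the old quay alone.  [the old quay: the fox, the sheep | the new quay: the goose, the hen, the pigeon, the rabbit]
11. Drover goes to the new quay with the fox.  [the old quay: the sheep | the new quay: the fox, the goose, the hen, the pigeon, the rabbit]
12. Drover goes back to the old quay alone.  [the old quay: the sheep | the new quay: the fox, the goose, the hen, the pigeon, the rabbit]
13. Drover goes to the new quay with the sheep.  [the old quay: — | the new quay: the fox, the goose, the hen, the pigeon, the rabbit, the sheep]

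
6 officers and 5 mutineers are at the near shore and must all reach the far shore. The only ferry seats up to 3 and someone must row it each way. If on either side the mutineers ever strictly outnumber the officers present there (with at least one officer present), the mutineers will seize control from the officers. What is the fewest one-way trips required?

Counting alone: each trip to the far shore takes at most 3 across and each return brings at least 1 back, so after t trips out (and t−1 returns) at most 3t − (t−1) of the 11 are across; that first reaches 11 at t = 5, so at least 9 crossings are needed.
The plan below uses exactly 9 crossings, so it is optimal:
1. 3 mutineers → the far shore.  (the near shore: 6O 2M; the far shore: 0O 3M)
2. 1 mutineer ← the near shore.  (the near shore: 6O 3M; the far shore: 0O 2M)
3. 3 officers → the far shore.  (the near shore: 3O 3M; the far shore: 3O 2M)
4. 1 officer ← the near shore.  (the near shore: 4O 3M; the far shore: 2O 2M)
5. 2 officers and 1 mutineer → the far shore.  (the near shore: 2O 2M; the far shore: 4O 3M)
6. 1 officer ← the near shore.  (the near shore: 3O 2M; the far shore: 3O 3M)
7. 2 officers and 1 mutineer → the far shore.  (the near shore: 1O 1M; the far shore: 5O 4M)
8. 1 officer ← the near shore.  (the near shore: 2O 1M; the far shore: 4O 4M)
9. 2 officers and 1 mutineer → the far shore.  (the near shore: 0O 0M; the far shore: 6O 5M)

9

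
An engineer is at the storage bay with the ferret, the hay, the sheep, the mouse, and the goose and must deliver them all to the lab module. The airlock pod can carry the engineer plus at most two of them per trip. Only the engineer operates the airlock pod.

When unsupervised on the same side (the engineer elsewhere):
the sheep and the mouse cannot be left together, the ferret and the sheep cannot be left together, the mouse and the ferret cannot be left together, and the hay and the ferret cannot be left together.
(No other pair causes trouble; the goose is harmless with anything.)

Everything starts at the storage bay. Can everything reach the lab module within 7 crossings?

Yes — this plan uses 7 crossings (≤ 7):
1. Engineer goes to the lab module with the ferret and the sheep.
2. Engineer goes back to the storage bay with the ferret.
3. Engineer goes to the lab module with the ferret and the hay.
4. Engineer goes back to the storage bay with the ferret.
5. Engineer goes to the lab module with the ferret and the goose.
6. Engineer goes back to the storage bay with the ferret.
7. Engineer goes to the lab module with the ferret and the mouse.

Yes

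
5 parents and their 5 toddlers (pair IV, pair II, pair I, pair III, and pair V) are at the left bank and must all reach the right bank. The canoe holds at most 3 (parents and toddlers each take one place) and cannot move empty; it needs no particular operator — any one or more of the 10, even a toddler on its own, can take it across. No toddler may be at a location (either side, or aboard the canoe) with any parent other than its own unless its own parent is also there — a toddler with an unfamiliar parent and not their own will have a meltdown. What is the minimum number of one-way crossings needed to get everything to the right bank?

Counting alone: each trip to the right bank takes at most 3 across and each return brings at least 1 back, so after t trips out (and t−1 returns) at most 3t − (t−1) of the 10 are across; that first reaches 10 at t = 5, so at least 9 crossings are needed.
The safety rule pushes this higher. Following every safe sequence of crossings, the most of the 10 that can be at the right bank as the canoe arrives there on crossing 9 is 9 — never all 10.
So no plan with fewer than 11 crossings exists, and this one achieves 11:
1. parent IV and toddler IV cross → the right bank.
2. parent IV crosses ← the left bank.
3. toddler I, toddler II, and toddler III cross → the right bank.
4. toddler IV crosses ← the left bank.
5. parent I, parent II, and parent III cross → the right bank.
6. parent II and toddler II cross ← the left bank.
7. parent II, parent IV, and parent V cross → the right bank.
8. toddler I crosses ← the left bank.
9. toddler II and toddler IV cross → the right bank.
10. toddler IV crosses ← the left bank.
11. toddler I, toddler IV, and toddler V cross → the right bank.

11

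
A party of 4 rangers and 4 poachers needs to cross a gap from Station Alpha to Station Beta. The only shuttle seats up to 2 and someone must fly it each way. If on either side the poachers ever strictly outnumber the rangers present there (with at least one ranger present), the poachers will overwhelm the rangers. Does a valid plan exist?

No

Following every safe sequence of crossings from the start, the most of the 8 that can be at Station Beta as the shuttle arrives there on crossings 1, 3, 5 is 2, 3, 4 respectively; the best ever achieved is 4 of 8.
From crossing 7 on, no configuration arises that was not already reachable earlier: only 11 distinct safe configurations (who is on which side, and where the shuttle is) can ever be reached, none of them has everyone across, and every continuation just revisits them. They are: 0 rangers + 0 poachers across (shuttle back at the start); 0 rangers + 1 poacher across (shuttle there); 0 rangers + 1 poacher across (shuttle back at the start); 0 rangers + 2 poachers across (shuttle there); 0 rangers + 2 poachers across (shuttle back at the start); 0 rangers + 3 poachers across (shuttle there); 0 rangers + 3 poachers across (shuttle back at the start); 0 rangers + 4 poachers across (shuttle there); 1 ranger + 1 poacher across (shuttle there); 1 ranger + 1 poacher across (shuttle back at the start); 2 rangers + 2 poachers across (shuttle there). So no valid plan exists.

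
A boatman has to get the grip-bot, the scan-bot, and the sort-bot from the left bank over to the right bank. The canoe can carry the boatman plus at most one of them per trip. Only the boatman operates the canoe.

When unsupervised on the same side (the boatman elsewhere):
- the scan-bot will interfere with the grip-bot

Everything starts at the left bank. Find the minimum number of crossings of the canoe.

5

Counting alone: the boatman can take at most 1 across per trip to the right bank, so moving all 3 needs at least 3 loaded trips out, with a return between consecutive ones — at least 5 crossings.
The plan below uses exactly 5 crossings, so it is optimal:
1. Boatman goes to the right bank with the grip-bot.
2. Boatman goes back to the left bank alone.
3. Boatman goes to the right bank with the sort-bot.
4. Boatman goes back to the left bank alone.
5. Boatman goes to the right bank with the scan-bot.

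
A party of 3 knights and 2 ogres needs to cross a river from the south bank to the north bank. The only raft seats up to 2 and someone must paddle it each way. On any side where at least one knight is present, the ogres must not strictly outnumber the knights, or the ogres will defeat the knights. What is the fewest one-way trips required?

7

Counting alone: each trip to the north bank takes at most 2 across and each return brings at least 1 back, so after t trips out (and t−1 returns) at most 2t − (t−1) of the 5 are across; that first reaches 5 at t = 4, so at least 7 crossings are needed.
The plan below uses exactly 7 crossings, so it is optimal:
1. 2 ogres → the north bank.  (the south bank: 3K 0O; the north bank: 0K 2O)
2. 1 ogre ← the south bank.  (the south bank: 3K 1O; the north bank: 0K 1O)
3. 2 knights → the north bank.  (the south bank: 1K 1O; the north bank: 2K 1O)
4. 1 knight ← the south bank.  (the south bank: 2K 1O; the north bank: 1K 1O)
5. 1 knight and 1 ogre → the north bank.  (the south bank: 1K 0O; the north bank: 2K 2O)
6. 1 ogre ← the south bank.  (the south bank: 1K 1O; the north bank: 2K 1O)
7. 1 knight and 1 ogre → the north bank.  (the south bank: 0K 0O; the north bank: 3K 2O)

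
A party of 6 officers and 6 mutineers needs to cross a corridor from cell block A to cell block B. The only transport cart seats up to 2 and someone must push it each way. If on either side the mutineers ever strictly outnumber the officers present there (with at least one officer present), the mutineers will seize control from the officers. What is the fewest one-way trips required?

Following every safe sequence of crossings from the start, the most of the 12 that can be at cell block B as the transport cart arrives there on crossings 1, 3, 5, 7, 9 is 2, 3, 4, 5, 6 respectively; the best ever achieved is 6 of 12.
From crossing 11 on, no configuration arises that was not already reachable earlier: only 15 distinct safe configurations (who is on which side, and where the transport cart is) can ever be reached, none of them has everyone across, and every continuation just revisits them. They are: 0 officers + 0 mutineers across (transport cart back at the start); 0 officers + 1 mutineer across (transport cart there); 0 officers + 1 mutineer across (transport cart back at the start); 0 officers + 2 mutineers across (transport cart there); 0 officers + 2 mutineers across (transport cart back at the start); 0 officers + 3 mutineers across (transport cart there); 0 officers + 3 mutineers across (transport cart back at the start); 0 officers + 4 mutineers across (transport cart there); 0 officers + 4 mutineers across (transport cart back at the start); 0 officers + 5 mutineers across (transport cart there); 0 officers + 5 mutineers across (transport cart back at the start); 0 officers + 6 mutineers across (transport cart there); 1 officer + 1 mutineer across (transport cart there); 1 officer + 1 mutineer across (transport cart back at the start); 2 officers + 2 mutineers across (transport cart there). So no valid plan exists.

impossible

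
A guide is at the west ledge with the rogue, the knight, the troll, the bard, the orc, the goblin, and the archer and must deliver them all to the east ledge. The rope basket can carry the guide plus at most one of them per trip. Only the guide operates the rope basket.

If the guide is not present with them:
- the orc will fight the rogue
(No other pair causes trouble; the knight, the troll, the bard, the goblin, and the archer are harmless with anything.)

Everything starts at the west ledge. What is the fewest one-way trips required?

13

Counting alone: the guide can take at most 1 across per trip to the east ledge, so moving all 7 needs at least 7 loaded trips out, with a return between consecutive ones — at least 13 crossings.
The plan below uses exactly 13 crossings, so it is optimal:
1. Guide goes to the east ledge with the rogue.
2. Guide goes back to the west ledge alone.
3. Guide goes to the east ledge with the knight.
4. Guide goes back to the west ledge alone.
5. Guide goes to the east ledge with the troll.
6. Guide goes back to the west ledge alone.
7. Guide goes to the east ledge with the bard.
8. Guide goes back to the west ledge alone.
9. Guide goes to the east ledge with the goblin.
10. Guide goes back to the west ledge alone.
11. Guide goes to the east ledge with the archer.
12. Guide goes back to the west ledge alone.
13. Guide goes to the east ledge with the orc.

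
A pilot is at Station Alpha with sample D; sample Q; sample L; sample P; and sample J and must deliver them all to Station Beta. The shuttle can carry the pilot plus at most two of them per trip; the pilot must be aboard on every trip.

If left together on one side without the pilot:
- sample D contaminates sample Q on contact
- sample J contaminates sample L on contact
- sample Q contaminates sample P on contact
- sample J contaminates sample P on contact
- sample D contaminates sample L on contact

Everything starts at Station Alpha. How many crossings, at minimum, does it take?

impossible

Whatever the first load, the items left behind include a forbidden pair without the pilot. No opening move is safe, so no plan exists.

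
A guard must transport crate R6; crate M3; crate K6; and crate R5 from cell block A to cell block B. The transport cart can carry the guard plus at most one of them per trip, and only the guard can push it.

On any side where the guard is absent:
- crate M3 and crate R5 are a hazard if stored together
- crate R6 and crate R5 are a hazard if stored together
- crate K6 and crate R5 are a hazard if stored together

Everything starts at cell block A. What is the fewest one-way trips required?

Following every safe sequence of crossings from the start, the most of the 4 that can be at cell block B as the transport cart arrives there on crossings 1, 3 is 1, 2 respectively; the best ever achieved is 2 of 4.
From crossing 5 on, no configuration arises that was not already reachable earlier: only 9 distinct safe configurations (who is on which side, and where the transport cart is) can ever be reached, none of them has everyone across, and every continuation just revisits them. So no valid plan exists.

impossible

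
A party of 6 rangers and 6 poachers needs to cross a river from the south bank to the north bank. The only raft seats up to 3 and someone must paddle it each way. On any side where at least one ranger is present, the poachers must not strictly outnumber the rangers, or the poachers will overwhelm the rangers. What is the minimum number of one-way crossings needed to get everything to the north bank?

Following every safe sequence of crossings from the start, the most of the 12 that can be at the north bank as the raft arrives there on crossings 1, 3, 5 is 3, 5, 6 respectively; the best ever achieved is 6 of 12.
From crossing 7 on, no configuration arises that was not already reachable earlier: only 17 distinct safe configurations (who is on which side, and where the raft is) can ever be reached, none of them has everyone across, and every continuation just revisits them. They are: 0 rangers + 0 poachers across (raft back at the start); 0 rangers + 1 poacher across (raft there); 0 rangers + 1 poacher across (raft back at the start); 0 rangers + 2 poachers across (raft there); 0 rangers + 2 poachers across (raft back at the start); 0 rangers + 3 poachers across (raft there); 0 rangers + 3 poachers across (raft back at the start); 0 rangers + 4 poachers across (raft there); 0 rangers + 4 poachers across (raft back at the start); 0 rangers + 5 poachers across (raft there); 0 rangers + 5 poachers across (raft back at the start); 0 rangers + 6 poachers across (raft there); 1 ranger + 1 poacher across (raft there); 1 ranger + 1 poacher across (raft back at the start); 2 rangers + 2 poachers across (raft there); 2 rangers + 2 poachers across (raft back at the start); 3 rangers + 3 poachers across (raft there). So no valid plan exists.

impossible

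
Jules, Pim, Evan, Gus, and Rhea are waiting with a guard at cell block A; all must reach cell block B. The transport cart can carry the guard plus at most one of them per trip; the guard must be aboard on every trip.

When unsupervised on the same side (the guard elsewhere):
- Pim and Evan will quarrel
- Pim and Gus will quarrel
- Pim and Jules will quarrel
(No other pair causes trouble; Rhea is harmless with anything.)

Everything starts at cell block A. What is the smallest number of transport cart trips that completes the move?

Following every safe sequence of crossings from the start, the most of the 5 that can be at cell block B as the transport cart arrives there on crossings 1, 3, 5 is 1, 2, 3 respectively; the best ever achieved is 3 of 5.
From crossing 7 on, no configuration arises that was not already reachable earlier: only 18 distinct safe configurations (who is on which side, and where the transport cart is) can ever be reached, none of them has everyone across, and every continuation just revisits them. So no valid plan exists.

impossible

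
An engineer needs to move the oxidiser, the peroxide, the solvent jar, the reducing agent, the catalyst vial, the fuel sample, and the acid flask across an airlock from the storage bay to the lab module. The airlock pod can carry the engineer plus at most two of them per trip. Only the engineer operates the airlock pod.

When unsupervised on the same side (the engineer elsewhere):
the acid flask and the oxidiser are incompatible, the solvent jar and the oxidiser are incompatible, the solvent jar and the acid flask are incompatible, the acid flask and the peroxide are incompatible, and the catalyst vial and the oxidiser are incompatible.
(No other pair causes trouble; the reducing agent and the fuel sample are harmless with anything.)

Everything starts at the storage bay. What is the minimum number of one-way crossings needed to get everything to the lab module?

11

Counting alone: the engineer can take at most 2 across per trip to the lab module, so moving all 7 needs at least 4 loaded trips out, with a return between consecutive ones — at least 7 crossings.
The safety rule pushes this higher. Following every safe sequence of crossings, the most of the 7 that can be at the lab module as the airlock pod arrives there on crossings 7, 9 is 5, 6 respectively — never all 7.
So no plan with fewer than 11 crossings exists, and this one achieves 11:
1. Engineer goes to the lab module with the acid flask and the oxidiser.
2. Engineer goes back to the storage bay with the oxidiser.
3. Engineer goes to the lab module with the oxidiser and the peroxide.
4. Engineer goes back to the storage bay with the acid flask.
5. Engineer goes to the lab module with the reducing agent and the solvent jar.
6. Engineer goes back to the storage bay with the oxidiser.
7. Engineer goes to the lab module with the catalyst vial and the oxidiser.
8. Engineer goes back to the storage bay with the oxidiser.
9. Engineer goes to the lab module with the fuel sample and the oxidiser.
10. Engineer goes back to the storage bay with the oxidiser.
11. Engineer goes to the lab module with the acid flask and the oxidiser.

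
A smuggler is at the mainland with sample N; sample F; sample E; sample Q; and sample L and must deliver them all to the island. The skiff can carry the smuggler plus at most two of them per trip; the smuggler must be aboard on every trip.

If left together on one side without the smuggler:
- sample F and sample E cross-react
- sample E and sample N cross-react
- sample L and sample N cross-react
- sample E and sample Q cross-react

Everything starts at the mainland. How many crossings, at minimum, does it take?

5

Counting alone: the smuggler can take at most 2 across per trip to the island, so moving all 5 needs at least 3 loaded trips out, with a return between consecutive ones — at least 5 crossings.
The plan below uses exactly 5 crossings, so it is optimal:
1. Smuggler goes to the island with sample E and sample N.  [the mainland: sample F, sample L, sample Q | the island: sample E, sample N]
2. Smuggler goes back to the mainland with sample E.  [the mainland: sample E, sample F, sample L, sample Q | the island: sample N]
3. Smuggler goes to the island with sample F and sample Q.  [the mainland: sample E, sample L | the island: sample F, sample N, sample Q]
4. Smuggler goes back to the mainland alone.  [the mainland: sample E, sample L | the island: sample F, sample N, sample Q]
5. Smuggler goes to the island with sample E and sample L.  [the mainland: — | the island: sample E, sample F, sample L, sample N, sample Q]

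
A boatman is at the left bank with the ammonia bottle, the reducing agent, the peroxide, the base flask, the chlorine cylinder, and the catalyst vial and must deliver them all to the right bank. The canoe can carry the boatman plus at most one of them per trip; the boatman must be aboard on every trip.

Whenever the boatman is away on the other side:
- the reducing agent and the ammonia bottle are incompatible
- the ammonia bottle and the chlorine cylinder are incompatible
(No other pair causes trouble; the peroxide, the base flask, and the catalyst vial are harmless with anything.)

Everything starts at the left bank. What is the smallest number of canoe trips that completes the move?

Counting alone: the boatman can take at most 1 across per trip to the right bank, so moving all 6 needs at least 6 loaded trips out, with a return between consecutive ones — at least 11 crossings.
The safety rule pushes this higher. Following every safe sequence of crossings, the most of the 6 that can be at the right bank as the canoe arrives there on crossing 11 is 5 — never all 6.
So no plan with fewer than 13 crossings exists, and this one achieves 13:
1. Boatman goes to the right bank with the ammonia bottle.
2. Boatman goes back to the left bank alone.
3. Boatman goes to the right bank with the reducing agent.
4. Boatman goes back to the left bank with the ammonia bottle.
5. Boatman goes to the right bank with the chlorine cylinder.
6. Boatman goes back to the left bank alone.
7. Boatman goes to the right bank with the peroxide.
8. Boatman goes back to the left bank alone.
9. Boatman goes to the right bank with the base flask.
10. Boatman goes back to the left bank alone.
11. Boatman goes to the right bank with the catalyst vial.
12. Boatman goes back to the left bank alone.
13. Boatman goes to the right bank with the ammonia bottle.

13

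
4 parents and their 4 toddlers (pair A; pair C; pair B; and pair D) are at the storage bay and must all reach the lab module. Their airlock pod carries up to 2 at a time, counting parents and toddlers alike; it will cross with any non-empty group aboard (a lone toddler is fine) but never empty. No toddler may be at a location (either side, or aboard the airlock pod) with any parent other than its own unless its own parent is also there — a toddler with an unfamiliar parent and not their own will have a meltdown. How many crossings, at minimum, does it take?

Following every safe sequence of crossings from the start, the most of the 8 that can be at the lab module as the airlock pod arrives there on crossings 1, 3, 5 is 2, 3, 4 respectively; the best ever achieved is 4 of 8.
From crossing 7 on, no configuration arises that was not already reachable earlier: only 44 distinct safe configurations (who is on which side, and where the airlock pod is) can ever be reached, none of them has everyone across, and every continuation just revisits them. So no valid plan exists.

impossible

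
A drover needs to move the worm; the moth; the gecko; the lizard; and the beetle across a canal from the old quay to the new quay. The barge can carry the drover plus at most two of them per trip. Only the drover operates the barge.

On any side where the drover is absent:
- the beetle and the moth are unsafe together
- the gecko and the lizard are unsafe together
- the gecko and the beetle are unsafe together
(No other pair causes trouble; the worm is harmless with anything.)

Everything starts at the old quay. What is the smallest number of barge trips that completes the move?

5

Counting alone: the drover can take at most 2 across per trip to the new quay, so moving all 5 needs at least 3 loaded trips out, with a return between consecutive ones — at least 5 crossings.
The plan below uses exactly 5 crossings, so it is optimal:
1. Drover goes to the new quay with the gecko and the moth.
2. Drover goes back to the old quay alone.
3. Drover goes to the new quay with the worm.
4. Drover goes back to the old quay alone.
5. Drover goes to the new quay with the beetle and the lizard.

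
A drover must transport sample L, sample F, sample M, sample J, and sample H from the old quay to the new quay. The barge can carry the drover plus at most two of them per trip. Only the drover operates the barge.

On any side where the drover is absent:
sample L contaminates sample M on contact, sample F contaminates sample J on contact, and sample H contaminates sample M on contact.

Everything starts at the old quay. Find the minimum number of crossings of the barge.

5

Counting alone: the drover can take at most 2 across per trip to the new quay, so moving all 5 needs at least 3 loaded trips out, with a return between consecutive ones — at least 5 crossings.
The plan below uses exactly 5 crossings, so it is optimal:
1. Drover goes to the new quay with sample F and sample M.  [the old quay: sample H, sample J, sample L | the new quay: sample F, sample M]
2. Drover goes back to the old quay alone.  [the old quay: sample H, sample J, sample L | the new quay: sample F, sample M]
3. Drover goes to the new quay with sample H and sample L.  [the old quay: sample J | the new quay: sample F, sample H, sample L, sample M]
4. Drover goes back to the old quay with sample M.  [the old quay: sample J, sample M | the new quay: sample F, sample H, sample L]
5. Drover goes to the new quay with sample J and sample M.  [the old quay: — | the new quay: sample F, sample H, sample J, sample L, sample M]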